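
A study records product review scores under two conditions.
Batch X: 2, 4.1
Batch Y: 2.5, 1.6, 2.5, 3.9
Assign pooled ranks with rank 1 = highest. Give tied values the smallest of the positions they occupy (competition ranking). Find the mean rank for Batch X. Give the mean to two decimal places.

Sorted (descending): 4.1, 3.9, 2.5, 2.5, 2, 1.6
The 2 values of 2.5 occupy positions 3–4 → each gets rank 3.
Batch X values → pooled ranks: 2→5, 4.1→1
Mean rank = (5 + 1) / 2 = 3.00

3.00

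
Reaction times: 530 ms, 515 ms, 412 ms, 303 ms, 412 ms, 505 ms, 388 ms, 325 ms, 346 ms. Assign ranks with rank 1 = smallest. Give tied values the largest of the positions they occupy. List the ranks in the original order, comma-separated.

Sorted (ascending): 303, 325, 346, 388, 412, 412, 505, 515, 530
The 2 values of 412 occupy positions 5–6 → each gets rank 6.

9, 8, 6, 1, 6, 7, 4, 2, 3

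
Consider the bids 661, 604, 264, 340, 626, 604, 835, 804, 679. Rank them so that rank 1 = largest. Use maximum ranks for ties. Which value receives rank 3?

679

Sorted (descending): 835, 804, 679, 661, 626, 604, 604, 340, 264
The 2 values of 604 occupy positions 6–7 → each gets rank 7.
Rank 3 → value 679.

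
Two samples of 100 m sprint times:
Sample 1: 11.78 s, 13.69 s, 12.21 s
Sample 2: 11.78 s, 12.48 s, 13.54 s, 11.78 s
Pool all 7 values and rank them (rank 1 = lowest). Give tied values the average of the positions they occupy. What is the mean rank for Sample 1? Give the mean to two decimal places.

Sorted (ascending): 11.78, 11.78, 11.78, 12.21, 12.48, 13.54, 13.69
The 3 values of 11.78 occupy positions 1–3 → average rank 2.
Sample 1 values → pooled ranks: 11.78→2, 13.69→7, 12.21→4
Mean rank = (2 + 7 + 4) / 3 = 4.33

4.33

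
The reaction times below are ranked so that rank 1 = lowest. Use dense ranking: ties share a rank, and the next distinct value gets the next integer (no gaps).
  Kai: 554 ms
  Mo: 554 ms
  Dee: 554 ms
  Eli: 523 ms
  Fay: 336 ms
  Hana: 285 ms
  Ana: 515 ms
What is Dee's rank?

Sorted (ascending): 285, 336, 515, 523, 554, 554, 554
The 3 values of 554 share dense rank 5.
Remaining distinct values take the next consecutive integers.
Dee has value 554 ms → rank 5.

5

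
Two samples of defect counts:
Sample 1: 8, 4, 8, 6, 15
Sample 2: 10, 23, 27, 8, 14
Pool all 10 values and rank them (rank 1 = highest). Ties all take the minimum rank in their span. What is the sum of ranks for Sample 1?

34

Sorted (descending): 27, 23, 15, 14, 10, 8, 8, 8, 6, 4
The 3 values of 8 occupy positions 6–8 → each gets rank 6.
Sample 1 values → pooled ranks: 8→6, 4→10, 8→6, 6→9, 15→3
Rank sum = 6 + 10 + 6 + 9 + 3 = 34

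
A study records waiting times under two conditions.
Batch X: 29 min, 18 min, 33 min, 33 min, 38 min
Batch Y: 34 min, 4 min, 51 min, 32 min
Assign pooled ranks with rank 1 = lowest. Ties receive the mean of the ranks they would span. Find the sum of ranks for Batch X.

24

Sorted (ascending): 4, 18, 29, 32, 33, 33, 34, 38, 51
The 2 values of 33 occupy positions 5–6 → average rank (5+6)/2 = 5.5.
Batch X values → pooled ranks: 29→3, 18→2, 33→5.5, 33→5.5, 38→8
Rank sum = 3 + 2 + 5.5 + 5.5 + 8 = 24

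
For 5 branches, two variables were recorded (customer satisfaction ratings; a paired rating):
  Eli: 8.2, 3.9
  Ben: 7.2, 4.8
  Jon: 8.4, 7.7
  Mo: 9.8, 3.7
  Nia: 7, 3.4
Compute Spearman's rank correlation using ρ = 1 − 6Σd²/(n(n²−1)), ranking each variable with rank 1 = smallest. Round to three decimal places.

0.300

Ranks of variable 1: 3, 2, 4, 5, 1
Ranks of variable 2: 3, 4, 5, 2, 1
d = r₁ − r₂: 0, -2, -1, 3, 0
d²: 0, 4, 1, 9, 0; Σd² = 14
ρ = 1 − 6·14/(5·24) = 1 − 84/120 = 0.300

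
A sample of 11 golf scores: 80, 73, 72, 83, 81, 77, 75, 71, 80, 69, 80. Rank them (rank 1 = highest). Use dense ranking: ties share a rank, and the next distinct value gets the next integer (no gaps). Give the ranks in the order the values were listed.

Sorted (descending): 83, 81, 80, 80, 80, 77, 75, 73, 72, 71, 69
The 3 values of 80 share dense rank 3.
Remaining distinct values take the next consecutive integers.

3, 6, 7, 1, 2, 4, 5, 8, 3, 9, 3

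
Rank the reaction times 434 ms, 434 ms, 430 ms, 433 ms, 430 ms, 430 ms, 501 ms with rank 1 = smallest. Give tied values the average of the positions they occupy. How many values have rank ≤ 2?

Sorted (ascending): 430, 430, 430, 433, 434, 434, 501
The 3 values of 430 occupy positions 1–3 → average rank 2.
The 2 values of 434 occupy positions 5–6 → average rank (5+6)/2 = 5.5.
Ranks ≤ 2: {2, 2, 2} → 3 values.

3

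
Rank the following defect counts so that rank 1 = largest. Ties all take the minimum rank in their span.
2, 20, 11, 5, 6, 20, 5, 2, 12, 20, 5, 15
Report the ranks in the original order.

Sorted (descending): 20, 20, 20, 15, 12, 11, 6, 5, 5, 5, 2, 2
The 3 values of 20 occupy positions 1–3 → each gets rank 1.
The 3 values of 5 occupy positions 8–10 → each gets rank 8.
The 2 values of 2 occupy positions 11–12 → each gets rank 11.

11, 1, 6, 8, 7, 1, 8, 11, 5, 1, 8, 4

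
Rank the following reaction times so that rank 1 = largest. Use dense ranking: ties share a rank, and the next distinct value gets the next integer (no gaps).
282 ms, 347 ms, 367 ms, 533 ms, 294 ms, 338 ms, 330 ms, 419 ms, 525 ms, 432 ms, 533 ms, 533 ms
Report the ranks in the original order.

10, 6, 5, 1, 9, 7, 8, 4, 2, 3, 1, 1

Sorted (descending): 533, 533, 533, 525, 432, 419, 367, 347, 338, 330, 294, 282
The 3 values of 533 share dense rank 1.
Remaining distinct values take the next consecutive integers.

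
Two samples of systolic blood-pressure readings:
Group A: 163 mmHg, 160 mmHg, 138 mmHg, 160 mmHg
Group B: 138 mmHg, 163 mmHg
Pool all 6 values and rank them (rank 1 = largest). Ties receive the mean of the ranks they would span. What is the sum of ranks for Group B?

Sorted (descending): 163, 163, 160, 160, 138, 138
The 2 values of 163 occupy positions 1–2 → average rank (1+2)/2 = 1.5.
The 2 values of 160 occupy positions 3–4 → average rank (3+4)/2 = 3.5.
The 2 values of 138 occupy positions 5–6 → average rank (5+6)/2 = 5.5.
Group B values → pooled ranks: 138→5.5, 163→1.5
Rank sum = 5.5 + 1.5 = 7

7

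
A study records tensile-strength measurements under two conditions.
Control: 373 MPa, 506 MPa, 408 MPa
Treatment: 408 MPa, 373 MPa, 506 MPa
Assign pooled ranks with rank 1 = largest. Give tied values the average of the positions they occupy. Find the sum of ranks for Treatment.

10.5

Sorted (descending): 506, 506, 408, 408, 373, 373
The 2 values of 506 occupy positions 1–2 → average rank (1+2)/2 = 1.5.
The 2 values of 408 occupy positions 3–4 → average rank (3+4)/2 = 3.5.
The 2 values of 373 occupy positions 5–6 → average rank (5+6)/2 = 5.5.
Treatment values → pooled ranks: 408→3.5, 373→5.5, 506→1.5
Rank sum = 3.5 + 5.5 + 1.5 = 10.5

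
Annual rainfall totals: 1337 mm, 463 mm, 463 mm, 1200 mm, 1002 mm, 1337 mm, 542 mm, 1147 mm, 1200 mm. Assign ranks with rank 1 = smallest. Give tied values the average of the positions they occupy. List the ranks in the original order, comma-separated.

8.5, 1.5, 1.5, 6.5, 4, 8.5, 3, 5, 6.5

Sorted (ascending): 463, 463, 542, 1002, 1147, 1200, 1200, 1337, 1337
The 2 values of 463 occupy positions 1–2 → average rank (1+2)/2 = 1.5.
The 2 values of 1200 occupy positions 6–7 → average rank (6+7)/2 = 6.5.
The 2 values of 1337 occupy positions 8–9 → average rank (8+9)/2 = 8.5.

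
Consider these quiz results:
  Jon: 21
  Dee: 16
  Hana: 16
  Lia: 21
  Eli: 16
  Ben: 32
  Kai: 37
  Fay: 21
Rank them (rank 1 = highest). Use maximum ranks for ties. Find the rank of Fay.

5

Sorted (descending): 37, 32, 21, 21, 21, 16, 16, 16
The 3 values of 21 occupy positions 3–5 → each gets rank 5.
The 3 values of 16 occupy positions 6–8 → each gets rank 8.
Fay has value 21 → rank 5.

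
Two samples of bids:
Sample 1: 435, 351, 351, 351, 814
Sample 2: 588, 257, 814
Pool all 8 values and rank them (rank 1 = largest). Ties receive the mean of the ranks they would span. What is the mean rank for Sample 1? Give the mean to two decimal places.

Sorted (descending): 814, 814, 588, 435, 351, 351, 351, 257
The 2 values of 814 occupy positions 1–2 → average rank (1+2)/2 = 1.5.
The 3 values of 351 occupy positions 5–7 → average rank 6.
Sample 1 values → pooled ranks: 435→4, 351→6, 351→6, 351→6, 814→1.5
Mean rank = (4 + 6 + 6 + 6 + 1.5) / 5 = 4.70

4.70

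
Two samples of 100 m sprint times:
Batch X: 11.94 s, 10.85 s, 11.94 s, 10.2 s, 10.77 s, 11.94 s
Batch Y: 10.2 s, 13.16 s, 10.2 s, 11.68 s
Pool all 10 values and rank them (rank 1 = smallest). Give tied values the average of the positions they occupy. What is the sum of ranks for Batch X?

Sorted (ascending): 10.2, 10.2, 10.2, 10.77, 10.85, 11.68, 11.94, 11.94, 11.94, 13.16
The 3 values of 10.2 occupy positions 1–3 → average rank 2.
The 3 values of 11.94 occupy positions 7–9 → average rank 8.
Batch X values → pooled ranks: 11.94→8, 10.85→5, 11.94→8, 10.2→2, 10.77→4, 11.94→8
Rank sum = 8 + 5 + 8 + 2 + 4 + 8 = 35

35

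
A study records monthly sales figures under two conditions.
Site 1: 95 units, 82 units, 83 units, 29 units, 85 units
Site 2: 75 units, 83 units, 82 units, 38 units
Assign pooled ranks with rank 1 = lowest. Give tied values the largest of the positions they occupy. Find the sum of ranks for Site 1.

30

Sorted (ascending): 29, 38, 75, 82, 82, 83, 83, 85, 95
The 2 values of 82 occupy positions 4–5 → each gets rank 5.
The 2 values of 83 occupy positions 6–7 → each gets rank 7.
Site 1 values → pooled ranks: 95→9, 82→5, 83→7, 29→1, 85→8
Rank sum = 9 + 5 + 7 + 1 + 8 = 30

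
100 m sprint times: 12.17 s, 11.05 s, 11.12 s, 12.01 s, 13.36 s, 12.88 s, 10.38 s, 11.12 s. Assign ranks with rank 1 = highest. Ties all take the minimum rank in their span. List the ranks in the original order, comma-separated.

3, 7, 5, 4, 1, 2, 8, 5

Sorted (descending): 13.36, 12.88, 12.17, 12.01, 11.12, 11.12, 11.05, 10.38
The 2 values of 11.12 occupy positions 5–6 → each gets rank 5.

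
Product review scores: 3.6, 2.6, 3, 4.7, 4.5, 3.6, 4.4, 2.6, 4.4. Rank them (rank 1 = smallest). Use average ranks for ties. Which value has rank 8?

Sorted (ascending): 2.6, 2.6, 3, 3.6, 3.6, 4.4, 4.4, 4.5, 4.7
The 2 values of 2.6 occupy positions 1–2 → average rank (1+2)/2 = 1.5.
The 2 values of 3.6 occupy positions 4–5 → average rank (4+5)/2 = 4.5.
The 2 values of 4.4 occupy positions 6–7 → average rank (6+7)/2 = 6.5.
Rank 8 → value 4.5.

4.5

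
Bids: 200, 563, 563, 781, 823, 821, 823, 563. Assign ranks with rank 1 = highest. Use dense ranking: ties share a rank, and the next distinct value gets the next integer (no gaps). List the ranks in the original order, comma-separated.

5, 4, 4, 3, 1, 2, 1, 4

Sorted (descending): 823, 823, 821, 781, 563, 563, 563, 200
The 2 values of 823 share dense rank 1.
The 3 values of 563 share dense rank 4.
Remaining distinct values take the next consecutive integers.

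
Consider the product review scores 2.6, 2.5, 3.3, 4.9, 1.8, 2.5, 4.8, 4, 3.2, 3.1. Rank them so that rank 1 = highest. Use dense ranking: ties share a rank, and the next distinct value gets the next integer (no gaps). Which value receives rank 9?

Sorted (descending): 4.9, 4.8, 4, 3.3, 3.2, 3.1, 2.6, 2.5, 2.5, 1.8
The 2 values of 2.5 share dense rank 8.
Remaining distinct values take the next consecutive integers.
Rank 9 → value 1.8.

1.8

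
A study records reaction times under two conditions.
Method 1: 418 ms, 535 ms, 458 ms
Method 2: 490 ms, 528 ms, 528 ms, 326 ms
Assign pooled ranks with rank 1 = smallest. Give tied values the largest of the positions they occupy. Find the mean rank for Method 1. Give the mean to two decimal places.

4.00

Sorted (ascending): 326, 418, 458, 490, 528, 528, 535
The 2 values of 528 occupy positions 5–6 → each gets rank 6.
Method 1 values → pooled ranks: 418→2, 535→7, 458→3
Mean rank = (2 + 7 + 3) / 3 = 4.00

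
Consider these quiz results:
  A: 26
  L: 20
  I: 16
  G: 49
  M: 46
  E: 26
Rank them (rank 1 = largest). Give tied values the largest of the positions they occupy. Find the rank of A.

Sorted (descending): 49, 46, 26, 26, 20, 16
The 2 values of 26 occupy positions 3–4 → each gets rank 4.
A has value 26 → rank 4.

4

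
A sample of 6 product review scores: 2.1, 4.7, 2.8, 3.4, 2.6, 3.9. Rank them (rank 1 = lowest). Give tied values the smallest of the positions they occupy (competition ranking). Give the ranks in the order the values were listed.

1, 6, 3, 4, 2, 5

Sorted (ascending): 2.1, 2.6, 2.8, 3.4, 3.9, 4.7
No ties — each value takes its position as its rank.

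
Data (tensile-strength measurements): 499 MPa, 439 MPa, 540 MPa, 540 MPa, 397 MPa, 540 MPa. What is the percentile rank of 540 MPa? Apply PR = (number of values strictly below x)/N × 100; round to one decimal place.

N = 6.
Strictly below 540: 3. Equal to 540: 3.
PR = 3/6 × 100 = 50.0

50.0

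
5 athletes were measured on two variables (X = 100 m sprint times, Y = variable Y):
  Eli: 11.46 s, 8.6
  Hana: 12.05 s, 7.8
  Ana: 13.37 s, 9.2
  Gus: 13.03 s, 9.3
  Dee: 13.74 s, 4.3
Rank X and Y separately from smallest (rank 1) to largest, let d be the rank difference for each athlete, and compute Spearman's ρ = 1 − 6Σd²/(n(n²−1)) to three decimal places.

Ranks of variable 1: 1, 2, 4, 3, 5
Ranks of variable 2: 3, 2, 4, 5, 1
d = r₁ − r₂: -2, 0, 0, -2, 4
d²: 4, 0, 0, 4, 16; Σd² = 24
ρ = 1 − 6·24/(5·24) = 1 − 144/120 = -0.200

-0.200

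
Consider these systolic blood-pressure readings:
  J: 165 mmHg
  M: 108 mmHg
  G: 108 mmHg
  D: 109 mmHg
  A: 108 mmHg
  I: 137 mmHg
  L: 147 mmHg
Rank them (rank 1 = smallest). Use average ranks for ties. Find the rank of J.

7

Sorted (ascending): 108, 108, 108, 109, 137, 147, 165
The 3 values of 108 occupy positions 1–3 → average rank 2.
J has value 165 mmHg → rank 7.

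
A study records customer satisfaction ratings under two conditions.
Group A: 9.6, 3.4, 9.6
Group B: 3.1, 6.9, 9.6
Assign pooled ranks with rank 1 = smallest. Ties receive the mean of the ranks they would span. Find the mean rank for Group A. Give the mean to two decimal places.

4.00

Sorted (ascending): 3.1, 3.4, 6.9, 9.6, 9.6, 9.6
The 3 values of 9.6 occupy positions 4–6 → average rank 5.
Group A values → pooled ranks: 9.6→5, 3.4→2, 9.6→5
Mean rank = (5 + 2 + 5) / 3 = 4.00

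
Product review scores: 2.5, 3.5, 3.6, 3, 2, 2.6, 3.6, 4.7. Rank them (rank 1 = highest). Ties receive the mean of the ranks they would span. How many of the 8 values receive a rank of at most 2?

Sorted (descending): 4.7, 3.6, 3.6, 3.5, 3, 2.6, 2.5, 2
The 2 values of 3.6 occupy positions 2–3 → average rank (2+3)/2 = 2.5.
Ranks ≤ 2: {1} → 1 value.

1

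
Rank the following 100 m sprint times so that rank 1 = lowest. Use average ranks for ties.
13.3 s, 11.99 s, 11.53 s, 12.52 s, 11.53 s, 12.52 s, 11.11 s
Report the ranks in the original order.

Sorted (ascending): 11.11, 11.53, 11.53, 11.99, 12.52, 12.52, 13.3
The 2 values of 11.53 occupy positions 2–3 → average rank (2+3)/2 = 2.5.
The 2 values of 12.52 occupy positions 5–6 → average rank (5+6)/2 = 5.5.

7, 4, 2.5, 5.5, 2.5, 5.5, 1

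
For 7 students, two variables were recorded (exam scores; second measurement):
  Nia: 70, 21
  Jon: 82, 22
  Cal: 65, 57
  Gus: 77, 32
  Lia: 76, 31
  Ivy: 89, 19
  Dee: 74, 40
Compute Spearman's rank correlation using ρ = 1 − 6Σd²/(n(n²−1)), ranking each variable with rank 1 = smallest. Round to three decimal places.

-0.607

Ranks of variable 1: 2, 6, 1, 5, 4, 7, 3
Ranks of variable 2: 2, 3, 7, 5, 4, 1, 6
d = r₁ − r₂: 0, 3, -6, 0, 0, 6, -3
d²: 0, 9, 36, 0, 0, 36, 9; Σd² = 90
ρ = 1 − 6·90/(7·48) = 1 − 540/336 = -0.607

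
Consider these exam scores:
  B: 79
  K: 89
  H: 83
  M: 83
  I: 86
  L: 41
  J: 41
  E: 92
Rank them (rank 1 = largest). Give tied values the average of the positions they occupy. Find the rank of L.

7.5

Sorted (descending): 92, 89, 86, 83, 83, 79, 41, 41
The 2 values of 83 occupy positions 4–5 → average rank (4+5)/2 = 4.5.
The 2 values of 41 occupy positions 7–8 → average rank (7+8)/2 = 7.5.
L has value 41 → rank 7.5.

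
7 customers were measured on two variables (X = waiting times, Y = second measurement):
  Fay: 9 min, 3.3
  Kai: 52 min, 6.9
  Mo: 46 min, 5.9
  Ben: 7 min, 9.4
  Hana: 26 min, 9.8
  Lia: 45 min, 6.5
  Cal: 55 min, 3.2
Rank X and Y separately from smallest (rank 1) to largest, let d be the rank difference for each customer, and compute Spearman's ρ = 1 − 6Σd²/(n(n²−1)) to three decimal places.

Ranks of variable 1: 2, 6, 5, 1, 3, 4, 7
Ranks of variable 2: 2, 5, 3, 6, 7, 4, 1
d = r₁ − r₂: 0, 1, 2, -5, -4, 0, 6
d²: 0, 1, 4, 25, 16, 0, 36; Σd² = 82
ρ = 1 − 6·82/(7·48) = 1 − 492/336 = -0.464

-0.464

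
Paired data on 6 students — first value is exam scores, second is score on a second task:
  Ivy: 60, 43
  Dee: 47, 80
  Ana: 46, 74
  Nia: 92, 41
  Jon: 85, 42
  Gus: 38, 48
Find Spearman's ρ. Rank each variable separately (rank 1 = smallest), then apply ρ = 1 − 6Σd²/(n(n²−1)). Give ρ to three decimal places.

Ranks of variable 1: 4, 3, 2, 6, 5, 1
Ranks of variable 2: 3, 6, 5, 1, 2, 4
d = r₁ − r₂: 1, -3, -3, 5, 3, -3
d²: 1, 9, 9, 25, 9, 9; Σd² = 62
ρ = 1 − 6·62/(6·35) = 1 − 372/210 = -0.771

-0.771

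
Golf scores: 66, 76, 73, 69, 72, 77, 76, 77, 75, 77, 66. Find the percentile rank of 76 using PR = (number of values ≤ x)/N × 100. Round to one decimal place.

N = 11.
Strictly below 76: 6. Equal to 76: 2.
PR = 8/11 × 100 = 72.7

72.7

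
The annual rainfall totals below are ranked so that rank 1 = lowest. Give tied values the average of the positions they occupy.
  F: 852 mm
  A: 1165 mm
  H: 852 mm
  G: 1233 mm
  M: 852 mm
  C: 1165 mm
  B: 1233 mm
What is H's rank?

2

Sorted (ascending): 852, 852, 852, 1165, 1165, 1233, 1233
The 3 values of 852 occupy positions 1–3 → average rank 2.
The 2 values of 1165 occupy positions 4–5 → average rank (4+5)/2 = 4.5.
The 2 values of 1233 occupy positions 6–7 → average rank (6+7)/2 = 6.5.
H has value 852 mm → rank 2.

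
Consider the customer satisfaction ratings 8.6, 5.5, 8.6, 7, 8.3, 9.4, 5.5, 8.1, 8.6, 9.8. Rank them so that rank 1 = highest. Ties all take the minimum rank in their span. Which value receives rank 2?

9.4

Sorted (descending): 9.8, 9.4, 8.6, 8.6, 8.6, 8.3, 8.1, 7, 5.5, 5.5
The 3 values of 8.6 occupy positions 3–5 → each gets rank 3.
The 2 values of 5.5 occupy positions 9–10 → each gets rank 9.
Rank 2 → value 9.4.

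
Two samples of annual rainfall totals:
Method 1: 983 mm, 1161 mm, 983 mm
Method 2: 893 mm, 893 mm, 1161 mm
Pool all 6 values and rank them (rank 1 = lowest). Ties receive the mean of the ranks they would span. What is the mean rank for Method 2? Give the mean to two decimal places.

2.83

Sorted (ascending): 893, 893, 983, 983, 1161, 1161
The 2 values of 893 occupy positions 1–2 → average rank (1+2)/2 = 1.5.
The 2 values of 983 occupy positions 3–4 → average rank (3+4)/2 = 3.5.
The 2 values of 1161 occupy positions 5–6 → average rank (5+6)/2 = 5.5.
Method 2 values → pooled ranks: 893→1.5, 893→1.5, 1161→5.5
Mean rank = (1.5 + 1.5 + 5.5) / 3 = 2.83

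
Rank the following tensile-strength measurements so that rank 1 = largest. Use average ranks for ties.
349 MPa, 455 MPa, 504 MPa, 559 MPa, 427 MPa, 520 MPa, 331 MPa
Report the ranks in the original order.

6, 4, 3, 1, 5, 2, 7

Sorted (descending): 559, 520, 504, 455, 427, 349, 331
No ties — each value takes its position as its rank.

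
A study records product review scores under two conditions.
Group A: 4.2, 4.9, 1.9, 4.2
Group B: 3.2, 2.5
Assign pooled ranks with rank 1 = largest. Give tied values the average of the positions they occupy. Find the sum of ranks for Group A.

Sorted (descending): 4.9, 4.2, 4.2, 3.2, 2.5, 1.9
The 2 values of 4.2 occupy positions 2–3 → average rank (2+3)/2 = 2.5.
Group A values → pooled ranks: 4.2→2.5, 4.9→1, 1.9→6, 4.2→2.5
Rank sum = 2.5 + 1 + 6 + 2.5 = 12

12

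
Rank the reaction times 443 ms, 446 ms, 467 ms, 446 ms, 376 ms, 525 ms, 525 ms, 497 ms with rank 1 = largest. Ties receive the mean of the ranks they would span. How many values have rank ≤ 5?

4

Sorted (descending): 525, 525, 497, 467, 446, 446, 443, 376
The 2 values of 525 occupy positions 1–2 → average rank (1+2)/2 = 1.5.
The 2 values of 446 occupy positions 5–6 → average rank (5+6)/2 = 5.5.
Ranks ≤ 5: {1.5, 1.5, 3, 4} → 4 values.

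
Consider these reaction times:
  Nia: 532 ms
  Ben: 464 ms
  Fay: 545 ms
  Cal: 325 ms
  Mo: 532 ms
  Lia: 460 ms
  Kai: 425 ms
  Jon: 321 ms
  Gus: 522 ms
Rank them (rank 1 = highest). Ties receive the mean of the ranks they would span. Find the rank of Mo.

Sorted (descending): 545, 532, 532, 522, 464, 460, 425, 325, 321
The 2 values of 532 occupy positions 2–3 → average rank (2+3)/2 = 2.5.
Mo has value 532 ms → rank 2.5.

2.5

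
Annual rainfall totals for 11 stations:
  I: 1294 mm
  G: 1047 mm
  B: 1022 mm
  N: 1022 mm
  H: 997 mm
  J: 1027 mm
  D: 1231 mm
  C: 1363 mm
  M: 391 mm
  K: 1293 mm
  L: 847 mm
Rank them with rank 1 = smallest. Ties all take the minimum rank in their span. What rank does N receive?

Sorted (ascending): 391, 847, 997, 1022, 1022, 1027, 1047, 1231, 1293, 1294, 1363
The 2 values of 1022 occupy positions 4–5 → each gets rank 4.
N has value 1022 mm → rank 4.

4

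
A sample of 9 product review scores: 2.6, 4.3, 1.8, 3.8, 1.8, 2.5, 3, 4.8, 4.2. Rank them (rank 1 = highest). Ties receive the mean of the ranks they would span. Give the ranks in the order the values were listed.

Sorted (descending): 4.8, 4.3, 4.2, 3.8, 3, 2.6, 2.5, 1.8, 1.8
The 2 values of 1.8 occupy positions 8–9 → average rank (8+9)/2 = 8.5.

6, 2, 8.5, 4, 8.5, 7, 5, 1, 3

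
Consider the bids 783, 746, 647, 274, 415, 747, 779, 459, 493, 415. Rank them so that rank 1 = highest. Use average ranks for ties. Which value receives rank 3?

Sorted (descending): 783, 779, 747, 746, 647, 493, 459, 415, 415, 274
The 2 values of 415 occupy positions 8–9 → average rank (8+9)/2 = 8.5.
Rank 3 → value 747.

747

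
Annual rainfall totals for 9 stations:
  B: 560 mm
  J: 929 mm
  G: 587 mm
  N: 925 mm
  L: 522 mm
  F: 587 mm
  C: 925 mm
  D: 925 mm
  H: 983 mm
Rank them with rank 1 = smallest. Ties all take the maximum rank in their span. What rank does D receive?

Sorted (ascending): 522, 560, 587, 587, 925, 925, 925, 929, 983
The 2 values of 587 occupy positions 3–4 → each gets rank 4.
The 3 values of 925 occupy positions 5–7 → each gets rank 7.
D has value 925 mm → rank 7.

7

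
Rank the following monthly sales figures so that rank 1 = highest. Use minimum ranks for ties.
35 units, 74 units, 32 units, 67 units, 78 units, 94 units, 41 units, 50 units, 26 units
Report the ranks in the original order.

7, 3, 8, 4, 2, 1, 6, 5, 9

Sorted (descending): 94, 78, 74, 67, 50, 41, 35, 32, 26
No ties — each value takes its position as its rank.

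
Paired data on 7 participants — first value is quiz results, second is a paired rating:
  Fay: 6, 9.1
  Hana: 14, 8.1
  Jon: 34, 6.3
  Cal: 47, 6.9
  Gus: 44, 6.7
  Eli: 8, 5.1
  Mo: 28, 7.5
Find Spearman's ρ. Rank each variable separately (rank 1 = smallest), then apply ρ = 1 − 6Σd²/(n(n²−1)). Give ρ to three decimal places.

-0.321

Ranks of variable 1: 1, 3, 5, 7, 6, 2, 4
Ranks of variable 2: 7, 6, 2, 4, 3, 1, 5
d = r₁ − r₂: -6, -3, 3, 3, 3, 1, -1
d²: 36, 9, 9, 9, 9, 1, 1; Σd² = 74
ρ = 1 − 6·74/(7·48) = 1 − 444/336 = -0.321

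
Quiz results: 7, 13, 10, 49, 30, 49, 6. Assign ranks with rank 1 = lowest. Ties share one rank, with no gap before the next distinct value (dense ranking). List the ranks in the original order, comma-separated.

2, 4, 3, 6, 5, 6, 1

Sorted (ascending): 6, 7, 10, 13, 30, 49, 49
The 2 values of 49 share dense rank 6.
Remaining distinct values take the next consecutive integers.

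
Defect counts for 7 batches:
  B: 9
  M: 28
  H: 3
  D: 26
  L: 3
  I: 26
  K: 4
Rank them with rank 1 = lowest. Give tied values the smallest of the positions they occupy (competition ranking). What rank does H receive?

Sorted (ascending): 3, 3, 4, 9, 26, 26, 28
The 2 values of 3 occupy positions 1–2 → each gets rank 1.
The 2 values of 26 occupy positions 5–6 → each gets rank 5.
H has value 3 → rank 1.

1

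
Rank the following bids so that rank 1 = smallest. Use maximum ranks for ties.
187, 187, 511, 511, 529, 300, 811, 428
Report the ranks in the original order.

2, 2, 6, 6, 7, 3, 8, 4

Sorted (ascending): 187, 187, 300, 428, 511, 511, 529, 811
The 2 values of 187 occupy positions 1–2 → each gets rank 2.
The 2 values of 511 occupy positions 5–6 → each gets rank 6.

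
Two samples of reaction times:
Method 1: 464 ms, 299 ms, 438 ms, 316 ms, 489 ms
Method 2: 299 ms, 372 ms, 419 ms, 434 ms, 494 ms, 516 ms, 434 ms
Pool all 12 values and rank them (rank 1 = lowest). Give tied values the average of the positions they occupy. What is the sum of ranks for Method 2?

Sorted (ascending): 299, 299, 316, 372, 419, 434, 434, 438, 464, 489, 494, 516
The 2 values of 299 occupy positions 1–2 → average rank (1+2)/2 = 1.5.
The 2 values of 434 occupy positions 6–7 → average rank (6+7)/2 = 6.5.
Method 2 values → pooled ranks: 299→1.5, 372→4, 419→5, 434→6.5, 494→11, 516→12, 434→6.5
Rank sum = 1.5 + 4 + 5 + 6.5 + 11 + 12 + 6.5 = 46.5

46.5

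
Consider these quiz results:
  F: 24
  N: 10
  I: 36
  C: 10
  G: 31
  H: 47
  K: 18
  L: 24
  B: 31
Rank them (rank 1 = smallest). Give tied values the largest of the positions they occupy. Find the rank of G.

7

Sorted (ascending): 10, 10, 18, 24, 24, 31, 31, 36, 47
The 2 values of 10 occupy positions 1–2 → each gets rank 2.
The 2 values of 24 occupy positions 4–5 → each gets rank 5.
The 2 values of 31 occupy positions 6–7 → each gets rank 7.
G has value 31 → rank 7.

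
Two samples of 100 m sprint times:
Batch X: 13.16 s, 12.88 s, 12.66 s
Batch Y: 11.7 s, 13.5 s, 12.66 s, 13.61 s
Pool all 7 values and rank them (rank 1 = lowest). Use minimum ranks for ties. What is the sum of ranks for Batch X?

Sorted (ascending): 11.7, 12.66, 12.66, 12.88, 13.16, 13.5, 13.61
The 2 values of 12.66 occupy positions 2–3 → each gets rank 2.
Batch X values → pooled ranks: 13.16→5, 12.88→4, 12.66→2
Rank sum = 5 + 4 + 2 = 11

11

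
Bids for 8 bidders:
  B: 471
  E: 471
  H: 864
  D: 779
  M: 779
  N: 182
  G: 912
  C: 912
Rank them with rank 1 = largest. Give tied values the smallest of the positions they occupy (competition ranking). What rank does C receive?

Sorted (descending): 912, 912, 864, 779, 779, 471, 471, 182
The 2 values of 912 occupy positions 1–2 → each gets rank 1.
The 2 values of 779 occupy positions 4–5 → each gets rank 4.
The 2 values of 471 occupy positions 6–7 → each gets rank 6.
C has value 912 → rank 1.

1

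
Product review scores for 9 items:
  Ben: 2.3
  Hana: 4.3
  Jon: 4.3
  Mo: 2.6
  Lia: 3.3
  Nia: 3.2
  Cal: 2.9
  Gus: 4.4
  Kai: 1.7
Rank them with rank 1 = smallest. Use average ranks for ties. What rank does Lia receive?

6

Sorted (ascending): 1.7, 2.3, 2.6, 2.9, 3.2, 3.3, 4.3, 4.3, 4.4
The 2 values of 4.3 occupy positions 7–8 → average rank (7+8)/2 = 7.5.
Lia has value 3.3 → rank 6.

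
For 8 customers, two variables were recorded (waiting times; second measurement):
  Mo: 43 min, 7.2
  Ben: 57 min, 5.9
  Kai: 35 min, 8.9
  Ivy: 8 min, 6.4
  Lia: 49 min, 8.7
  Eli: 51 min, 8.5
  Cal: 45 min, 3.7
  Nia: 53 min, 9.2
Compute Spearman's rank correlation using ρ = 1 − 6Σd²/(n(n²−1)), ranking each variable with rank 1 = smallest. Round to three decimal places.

0.071

Ranks of variable 1: 3, 8, 2, 1, 5, 6, 4, 7
Ranks of variable 2: 4, 2, 7, 3, 6, 5, 1, 8
d = r₁ − r₂: -1, 6, -5, -2, -1, 1, 3, -1
d²: 1, 36, 25, 4, 1, 1, 9, 1; Σd² = 78
ρ = 1 − 6·78/(8·63) = 1 − 468/504 = 0.071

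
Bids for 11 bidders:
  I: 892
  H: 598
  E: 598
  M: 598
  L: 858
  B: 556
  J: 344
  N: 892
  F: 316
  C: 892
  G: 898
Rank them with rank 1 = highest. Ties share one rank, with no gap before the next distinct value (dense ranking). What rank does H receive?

4

Sorted (descending): 898, 892, 892, 892, 858, 598, 598, 598, 556, 344, 316
The 3 values of 892 share dense rank 2.
The 3 values of 598 share dense rank 4.
Remaining distinct values take the next consecutive integers.
H has value 598 → rank 4.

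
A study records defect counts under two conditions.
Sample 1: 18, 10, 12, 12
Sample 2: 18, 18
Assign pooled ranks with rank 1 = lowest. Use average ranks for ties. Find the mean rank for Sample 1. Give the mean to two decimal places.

Sorted (ascending): 10, 12, 12, 18, 18, 18
The 2 values of 12 occupy positions 2–3 → average rank (2+3)/2 = 2.5.
The 3 values of 18 occupy positions 4–6 → average rank 5.
Sample 1 values → pooled ranks: 18→5, 10→1, 12→2.5, 12→2.5
Mean rank = (5 + 1 + 2.5 + 2.5) / 4 = 2.75

2.75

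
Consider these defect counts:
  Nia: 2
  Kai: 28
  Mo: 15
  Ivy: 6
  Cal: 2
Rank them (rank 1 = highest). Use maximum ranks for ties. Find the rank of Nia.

Sorted (descending): 28, 15, 6, 2, 2
The 2 values of 2 occupy positions 4–5 → each gets rank 5.
Nia has value 2 → rank 5.

5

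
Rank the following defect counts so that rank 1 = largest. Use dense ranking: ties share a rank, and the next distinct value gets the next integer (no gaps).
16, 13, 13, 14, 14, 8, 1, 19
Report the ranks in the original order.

2, 4, 4, 3, 3, 5, 6, 1

Sorted (descending): 19, 16, 14, 14, 13, 13, 8, 1
The 2 values of 14 share dense rank 3.
The 2 values of 13 share dense rank 4.
Remaining distinct values take the next consecutive integers.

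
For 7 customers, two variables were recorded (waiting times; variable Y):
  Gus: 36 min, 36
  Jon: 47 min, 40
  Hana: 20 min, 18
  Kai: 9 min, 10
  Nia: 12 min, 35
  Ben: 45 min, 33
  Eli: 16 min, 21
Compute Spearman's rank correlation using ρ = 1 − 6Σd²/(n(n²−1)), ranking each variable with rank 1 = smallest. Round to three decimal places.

0.679

Ranks of variable 1: 5, 7, 4, 1, 2, 6, 3
Ranks of variable 2: 6, 7, 2, 1, 5, 4, 3
d = r₁ − r₂: -1, 0, 2, 0, -3, 2, 0
d²: 1, 0, 4, 0, 9, 4, 0; Σd² = 18
ρ = 1 − 6·18/(7·48) = 1 − 108/336 = 0.679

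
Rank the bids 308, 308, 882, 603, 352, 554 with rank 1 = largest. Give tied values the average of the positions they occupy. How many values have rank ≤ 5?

4

Sorted (descending): 882, 603, 554, 352, 308, 308
The 2 values of 308 occupy positions 5–6 → average rank (5+6)/2 = 5.5.
Ranks ≤ 5: {1, 2, 3, 4} → 4 values.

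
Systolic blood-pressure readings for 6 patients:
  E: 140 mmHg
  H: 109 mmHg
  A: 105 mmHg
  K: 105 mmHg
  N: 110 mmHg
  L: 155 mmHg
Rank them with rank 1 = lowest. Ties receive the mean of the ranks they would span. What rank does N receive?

Sorted (ascending): 105, 105, 109, 110, 140, 155
The 2 values of 105 occupy positions 1–2 → average rank (1+2)/2 = 1.5.
N has value 110 mmHg → rank 4.

4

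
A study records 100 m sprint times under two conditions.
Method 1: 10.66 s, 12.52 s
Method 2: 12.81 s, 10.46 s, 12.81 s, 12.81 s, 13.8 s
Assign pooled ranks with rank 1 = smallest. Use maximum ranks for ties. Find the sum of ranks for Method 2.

Sorted (ascending): 10.46, 10.66, 12.52, 12.81, 12.81, 12.81, 13.8
The 3 values of 12.81 occupy positions 4–6 → each gets rank 6.
Method 2 values → pooled ranks: 12.81→6, 10.46→1, 12.81→6, 12.81→6, 13.8→7
Rank sum = 6 + 1 + 6 + 6 + 7 = 26

26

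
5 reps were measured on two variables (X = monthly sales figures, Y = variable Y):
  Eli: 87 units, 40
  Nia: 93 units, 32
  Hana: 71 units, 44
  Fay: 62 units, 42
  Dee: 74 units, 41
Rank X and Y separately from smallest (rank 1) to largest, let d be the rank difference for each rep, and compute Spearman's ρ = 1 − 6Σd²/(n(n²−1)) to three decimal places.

-0.900

Ranks of variable 1: 4, 5, 2, 1, 3
Ranks of variable 2: 2, 1, 5, 4, 3
d = r₁ − r₂: 2, 4, -3, -3, 0
d²: 4, 16, 9, 9, 0; Σd² = 38
ρ = 1 − 6·38/(5·24) = 1 − 228/120 = -0.900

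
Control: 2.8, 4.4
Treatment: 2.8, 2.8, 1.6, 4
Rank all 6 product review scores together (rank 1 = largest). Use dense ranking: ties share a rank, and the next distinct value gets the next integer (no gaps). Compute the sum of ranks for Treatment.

12

Sorted (descending): 4.4, 4, 2.8, 2.8, 2.8, 1.6
The 3 values of 2.8 share dense rank 3.
Remaining distinct values take the next consecutive integers.
Treatment values → pooled ranks: 2.8→3, 2.8→3, 1.6→4, 4→2
Rank sum = 3 + 3 + 4 + 2 = 12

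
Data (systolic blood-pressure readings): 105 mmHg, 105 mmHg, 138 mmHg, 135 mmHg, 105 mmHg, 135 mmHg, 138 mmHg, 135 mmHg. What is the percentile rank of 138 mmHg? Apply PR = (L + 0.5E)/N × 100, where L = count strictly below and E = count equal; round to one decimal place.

N = 8.
Strictly below 138: 6. Equal to 138: 2.
PR = (6 + 0.5·2)/8 × 100 = 87.5

87.5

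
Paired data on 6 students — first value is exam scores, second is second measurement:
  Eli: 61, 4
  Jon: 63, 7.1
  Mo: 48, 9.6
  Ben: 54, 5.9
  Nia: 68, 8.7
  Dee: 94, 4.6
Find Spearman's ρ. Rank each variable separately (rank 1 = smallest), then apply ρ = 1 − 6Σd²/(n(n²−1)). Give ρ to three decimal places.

-0.314

Ranks of variable 1: 3, 4, 1, 2, 5, 6
Ranks of variable 2: 1, 4, 6, 3, 5, 2
d = r₁ − r₂: 2, 0, -5, -1, 0, 4
d²: 4, 0, 25, 1, 0, 16; Σd² = 46
ρ = 1 − 6·46/(6·35) = 1 − 276/210 = -0.314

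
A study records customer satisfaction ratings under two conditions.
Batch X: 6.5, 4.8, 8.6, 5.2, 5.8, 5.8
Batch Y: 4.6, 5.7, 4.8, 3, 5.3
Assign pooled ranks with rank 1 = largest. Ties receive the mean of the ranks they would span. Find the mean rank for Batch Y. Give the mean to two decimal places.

Sorted (descending): 8.6, 6.5, 5.8, 5.8, 5.7, 5.3, 5.2, 4.8, 4.8, 4.6, 3
The 2 values of 5.8 occupy positions 3–4 → average rank (3+4)/2 = 3.5.
The 2 values of 4.8 occupy positions 8–9 → average rank (8+9)/2 = 8.5.
Batch Y values → pooled ranks: 4.6→10, 5.7→5, 4.8→8.5, 3→11, 5.3→6
Mean rank = (10 + 5 + 8.5 + 11 + 6) / 5 = 8.10

8.10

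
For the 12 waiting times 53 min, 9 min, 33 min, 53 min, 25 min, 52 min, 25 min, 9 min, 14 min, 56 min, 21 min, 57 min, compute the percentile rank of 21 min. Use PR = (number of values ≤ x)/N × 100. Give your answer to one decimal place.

N = 12.
Strictly below 21: 3. Equal to 21: 1.
PR = 4/12 × 100 = 33.3

33.3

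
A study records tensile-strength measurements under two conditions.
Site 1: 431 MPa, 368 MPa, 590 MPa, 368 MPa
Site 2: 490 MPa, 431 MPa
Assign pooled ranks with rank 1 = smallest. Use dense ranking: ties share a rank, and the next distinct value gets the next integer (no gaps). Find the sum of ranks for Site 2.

5

Sorted (ascending): 368, 368, 431, 431, 490, 590
The 2 values of 368 share dense rank 1.
The 2 values of 431 share dense rank 2.
Remaining distinct values take the next consecutive integers.
Site 2 values → pooled ranks: 490→3, 431→2
Rank sum = 3 + 2 = 5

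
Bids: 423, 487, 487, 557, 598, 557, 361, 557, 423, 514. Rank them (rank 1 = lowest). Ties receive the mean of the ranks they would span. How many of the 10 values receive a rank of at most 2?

1

Sorted (ascending): 361, 423, 423, 487, 487, 514, 557, 557, 557, 598
The 2 values of 423 occupy positions 2–3 → average rank (2+3)/2 = 2.5.
The 2 values of 487 occupy positions 4–5 → average rank (4+5)/2 = 4.5.
The 3 values of 557 occupy positions 7–9 → average rank 8.
Ranks ≤ 2: {1} → 1 value.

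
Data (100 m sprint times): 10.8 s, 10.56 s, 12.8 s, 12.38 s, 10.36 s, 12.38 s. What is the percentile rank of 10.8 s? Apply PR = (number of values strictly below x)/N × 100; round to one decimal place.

33.3

N = 6.
Strictly below 10.8: 2. Equal to 10.8: 1.
PR = 2/6 × 100 = 33.3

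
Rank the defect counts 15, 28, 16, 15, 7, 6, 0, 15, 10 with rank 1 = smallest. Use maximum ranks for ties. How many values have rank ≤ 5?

4

Sorted (ascending): 0, 6, 7, 10, 15, 15, 15, 16, 28
The 3 values of 15 occupy positions 5–7 → each gets rank 7.
Ranks ≤ 5: {1, 2, 3, 4} → 4 values.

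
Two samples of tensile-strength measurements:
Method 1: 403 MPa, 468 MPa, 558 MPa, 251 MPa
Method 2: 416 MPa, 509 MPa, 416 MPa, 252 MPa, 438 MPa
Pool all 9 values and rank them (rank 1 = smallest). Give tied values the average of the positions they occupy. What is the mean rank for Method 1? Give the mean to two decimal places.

Sorted (ascending): 251, 252, 403, 416, 416, 438, 468, 509, 558
The 2 values of 416 occupy positions 4–5 → average rank (4+5)/2 = 4.5.
Method 1 values → pooled ranks: 403→3, 468→7, 558→9, 251→1
Mean rank = (3 + 7 + 9 + 1) / 4 = 5.00

5.00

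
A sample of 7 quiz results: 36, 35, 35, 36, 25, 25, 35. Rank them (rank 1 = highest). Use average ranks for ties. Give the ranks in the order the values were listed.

1.5, 4, 4, 1.5, 6.5, 6.5, 4

Sorted (descending): 36, 36, 35, 35, 35, 25, 25
The 2 values of 36 occupy positions 1–2 → average rank (1+2)/2 = 1.5.
The 3 values of 35 occupy positions 3–5 → average rank 4.
The 2 values of 25 occupy positions 6–7 → average rank (6+7)/2 = 6.5.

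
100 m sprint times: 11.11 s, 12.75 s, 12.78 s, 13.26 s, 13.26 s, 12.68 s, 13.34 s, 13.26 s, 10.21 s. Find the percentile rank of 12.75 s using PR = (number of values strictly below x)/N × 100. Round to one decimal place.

N = 9.
Strictly below 12.75: 3. Equal to 12.75: 1.
PR = 3/9 × 100 = 33.3

33.3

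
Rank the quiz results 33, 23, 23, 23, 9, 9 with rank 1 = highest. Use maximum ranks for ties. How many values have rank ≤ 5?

4

Sorted (descending): 33, 23, 23, 23, 9, 9
The 3 values of 23 occupy positions 2–4 → each gets rank 4.
The 2 values of 9 occupy positions 5–6 → each gets rank 6.
Ranks ≤ 5: {1, 4, 4, 4} → 4 values.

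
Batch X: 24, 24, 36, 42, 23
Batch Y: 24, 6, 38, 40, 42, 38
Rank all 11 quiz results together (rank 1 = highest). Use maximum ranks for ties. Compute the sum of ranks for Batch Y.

35

Sorted (descending): 42, 42, 40, 38, 38, 36, 24, 24, 24, 23, 6
The 2 values of 42 occupy positions 1–2 → each gets rank 2.
The 2 values of 38 occupy positions 4–5 → each gets rank 5.
The 3 values of 24 occupy positions 7–9 → each gets rank 9.
Batch Y values → pooled ranks: 24→9, 6→11, 38→5, 40→3, 42→2, 38→5
Rank sum = 9 + 11 + 5 + 3 + 2 + 5 = 35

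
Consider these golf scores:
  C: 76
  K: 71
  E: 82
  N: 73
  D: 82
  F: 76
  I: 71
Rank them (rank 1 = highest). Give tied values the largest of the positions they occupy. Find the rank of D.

Sorted (descending): 82, 82, 76, 76, 73, 71, 71
The 2 values of 82 occupy positions 1–2 → each gets rank 2.
The 2 values of 76 occupy positions 3–4 → each gets rank 4.
The 2 values of 71 occupy positions 6–7 → each gets rank 7.
D has value 82 → rank 2.

2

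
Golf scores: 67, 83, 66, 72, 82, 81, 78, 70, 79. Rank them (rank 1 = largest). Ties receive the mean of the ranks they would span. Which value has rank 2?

Sorted (descending): 83, 82, 81, 79, 78, 72, 70, 67, 66
No ties — each value takes its position as its rank.
Rank 2 → value 82.

82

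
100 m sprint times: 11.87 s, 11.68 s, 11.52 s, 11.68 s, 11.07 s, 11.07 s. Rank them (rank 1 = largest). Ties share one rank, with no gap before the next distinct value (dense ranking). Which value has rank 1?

Sorted (descending): 11.87, 11.68, 11.68, 11.52, 11.07, 11.07
The 2 values of 11.68 share dense rank 2.
The 2 values of 11.07 share dense rank 4.
Remaining distinct values take the next consecutive integers.
Rank 1 → value 11.87.

11.87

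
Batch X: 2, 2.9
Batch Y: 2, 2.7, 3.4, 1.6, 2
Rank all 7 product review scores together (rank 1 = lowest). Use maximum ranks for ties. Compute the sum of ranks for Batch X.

Sorted (ascending): 1.6, 2, 2, 2, 2.7, 2.9, 3.4
The 3 values of 2 occupy positions 2–4 → each gets rank 4.
Batch X values → pooled ranks: 2→4, 2.9→6
Rank sum = 4 + 6 = 10

10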